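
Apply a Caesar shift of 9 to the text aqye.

jzhn

a(0): 0+9=9 → j
q(16): 16+9=25 → z
y(24): 24+9=33≡7 → h
e(4): 4+9=13 → n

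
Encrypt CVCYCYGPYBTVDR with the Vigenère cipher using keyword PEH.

Repeat the key across the message: PEHPEHPEHPEHPE
C(2)+P(15): 17 → R
V(21)+E(4): 25 → Z
C(2)+H(7): 9 → J
Y(24)+P(15): 39≡13 → N
C(2)+E(4): 6 → G
Y(24)+H(7): 31≡5 → F
G(6)+P(15): 21 → V
P(15)+E(4): 19 → T
Y(24)+H(7): 31≡5 → F
B(1)+P(15): 16 → Q
T(19)+E(4): 23 → X
V(21)+H(7): 28≡2 → C
D(3)+P(15): 18 → S
R(17)+E(4): 21 → V

RZJNGFVTFQXCSV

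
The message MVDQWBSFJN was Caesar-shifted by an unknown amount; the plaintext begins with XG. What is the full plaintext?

From the crib: M(12)−X(23)=-11≡15, so the shift is 15.
Subtract 15 from each ciphertext letter:
M(12): 12−15=-3≡23 → X
V(21): 21−15=6 → G
D(3): 3−15=-12≡14 → O
Q(16): 16−15=1 → B
W(22): 22−15=7 → H
B(1): 1−15=-14≡12 → M
S(18): 18−15=3 → D
F(5): 5−15=-10≡16 → Q
J(9): 9−15=-6≡20 → U
N(13): 13−15=-2≡24 → Y

XGOBHMDQUY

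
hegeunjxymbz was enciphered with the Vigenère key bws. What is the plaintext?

giodyvibglfh

Repeat the key across the ciphertext: bwsbwsbwsbws
h(7)−b(1): 6 → g
e(4)−w(22): -18≡8 → i
g(6)−s(18): -12≡14 → o
e(4)−b(1): 3 → d
u(20)−w(22): -2≡24 → y
n(13)−s(18): -5≡21 → v
j(9)−b(1): 8 → i
x(23)−w(22): 1 → b
y(24)−s(18): 6 → g
m(12)−b(1): 11 → l
b(1)−w(22): -21≡5 → f
z(25)−s(18): 7 → h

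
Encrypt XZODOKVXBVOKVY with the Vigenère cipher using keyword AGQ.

XFEDUAVDRVUAVE

Repeat the key across the message: AGQAGQAGQAGQAG
X(23)+A(0): 23 → X
Z(25)+G(6): 31≡5 → F
O(14)+Q(16): 30≡4 → E
D(3)+A(0): 3 → D
O(14)+G(6): 20 → U
K(10)+Q(16): 26≡0 → A
V(21)+A(0): 21 → V
X(23)+G(6): 29≡3 → D
B(1)+Q(16): 17 → R
V(21)+A(0): 21 → V
O(14)+G(6): 20 → U
K(10)+Q(16): 26≡0 → A
V(21)+A(0): 21 → V
Y(24)+G(6): 30≡4 → E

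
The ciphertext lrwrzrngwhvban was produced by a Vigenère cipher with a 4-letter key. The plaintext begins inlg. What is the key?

dell

Subtract each crib letter from the matching ciphertext letter (mod 26):
l(11)−i(8)=3 → d
r(17)−n(13)=4 → e
w(22)−l(11)=11 → l
r(17)−g(6)=11 → l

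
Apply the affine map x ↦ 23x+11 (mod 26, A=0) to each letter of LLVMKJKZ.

L(11): 23·11+11=264≡4 → E
L(11): 23·11+11=264≡4 → E
V(21): 23·21+11=494≡0 → A
M(12): 23·12+11=287≡1 → B
K(10): 23·10+11=241≡7 → H
J(9): 23·9+11=218≡10 → K
K(10): 23·10+11=241≡7 → H
Z(25): 23·25+11=586≡14 → O

EEABHKHO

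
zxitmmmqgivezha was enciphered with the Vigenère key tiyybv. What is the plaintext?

Repeat the key across the ciphertext: tiyybvtiyybvtiy
z(25)−t(19): 6 → g
x(23)−i(8): 15 → p
i(8)−y(24): -16≡10 → k
t(19)−y(24): -5≡21 → v
m(12)−b(1): 11 → l
m(12)−v(21): -9≡17 → r
m(12)−t(19): -7≡19 → t
q(16)−i(8): 8 → i
g(6)−y(24): -18≡8 → i
i(8)−y(24): -16≡10 → k
v(21)−b(1): 20 → u
e(4)−v(21): -17≡9 → j
z(25)−t(19): 6 → g
h(7)−i(8): -1≡25 → z
a(0)−y(24): -24≡2 → c

gpkvlrtiikujgzc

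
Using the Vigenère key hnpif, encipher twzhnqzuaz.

Repeat the key across the message: hnpifhnpif
t(19)+h(7): 26≡0 → a
w(22)+n(13): 35≡9 → j
z(25)+p(15): 40≡14 → o
h(7)+i(8): 15 → p
n(13)+f(5): 18 → s
q(16)+h(7): 23 → x
z(25)+n(13): 38≡12 → m
u(20)+p(15): 35≡9 → j
a(0)+i(8): 8 → i
z(25)+f(5): 30≡4 → e

ajopsxmjie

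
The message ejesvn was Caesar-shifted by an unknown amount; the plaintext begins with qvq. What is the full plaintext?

qvqehz

From the crib: e(4)−q(16)=-12≡14, so the shift is 14.
Subtract 14 from each ciphertext letter:
e(4): 4−14=-10≡16 → q
j(9): 9−14=-5≡21 → v
e(4): 4−14=-10≡16 → q
s(18): 18−14=4 → e
v(21): 21−14=7 → h
n(13): 13−14=-1≡25 → z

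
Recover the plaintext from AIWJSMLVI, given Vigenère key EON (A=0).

WUJFEZHHV

Repeat the key across the ciphertext: EONEONEON
A(0)−E(4): -4≡22 → W
I(8)−O(14): -6≡20 → U
W(22)−N(13): 9 → J
J(9)−E(4): 5 → F
S(18)−O(14): 4 → E
M(12)−N(13): -1≡25 → Z
L(11)−E(4): 7 → H
V(21)−O(14): 7 → H
I(8)−N(13): -5≡21 → V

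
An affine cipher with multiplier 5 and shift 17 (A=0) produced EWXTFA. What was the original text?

NBWQIH

The inverse of 5 mod 26 is 21, since 5·21=105≡1. Apply D(y)=21·(y−17) mod 26:
E(4): 21·(4−17)=-273≡13 → N
W(22): 21·(22−17)=105≡1 → B
X(23): 21·(23−17)=126≡22 → W
T(19): 21·(19−17)=42≡16 → Q
F(5): 21·(5−17)=-252≡8 → I
A(0): 21·(0−17)=-357≡7 → H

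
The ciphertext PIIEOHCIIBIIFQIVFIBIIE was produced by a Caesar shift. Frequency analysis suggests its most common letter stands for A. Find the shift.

The most frequent ciphertext letter is I (appears 10 times).
I is position 8; A is position 0.
Shift = 8.

8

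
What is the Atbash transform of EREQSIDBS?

E(4) → V(21)
R(17) → I(8)
E(4) → V(21)
Q(16) → J(9)
S(18) → H(7)
I(8) → R(17)
D(3) → W(22)
B(1) → Y(24)
S(18) → H(7)

VIVJHRWYH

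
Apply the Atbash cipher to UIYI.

FRBR

U(20) → F(5)
I(8) → R(17)
Y(24) → B(1)
I(8) → R(17)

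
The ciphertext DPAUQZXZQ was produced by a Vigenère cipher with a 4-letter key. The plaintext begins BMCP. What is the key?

CDYF

Subtract each crib letter from the matching ciphertext letter (mod 26):
D(3)−B(1)=2 → C
P(15)−M(12)=3 → D
A(0)−C(2)=-2≡24 → Y
U(20)−P(15)=5 → F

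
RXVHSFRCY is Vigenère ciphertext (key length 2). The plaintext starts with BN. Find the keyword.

Subtract each crib letter from the matching ciphertext letter (mod 26):
R(17)−B(1)=16 → Q
X(23)−N(13)=10 → K

QK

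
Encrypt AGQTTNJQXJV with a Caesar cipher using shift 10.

KQADDXTAHTF

A(0): 0+10=10 → K
G(6): 6+10=16 → Q
Q(16): 16+10=26≡0 → A
T(19): 19+10=29≡3 → D
T(19): 19+10=29≡3 → D
N(13): 13+10=23 → X
J(9): 9+10=19 → T
Q(16): 16+10=26≡0 → A
X(23): 23+10=33≡7 → H
J(9): 9+10=19 → T
V(21): 21+10=31≡5 → F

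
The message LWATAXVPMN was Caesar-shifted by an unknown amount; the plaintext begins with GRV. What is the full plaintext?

From the crib: L(11)−G(6)=5, so the shift is 5.
Subtract 5 from each ciphertext letter:
L(11): 11−5=6 → G
W(22): 22−5=17 → R
A(0): 0−5=-5≡21 → V
T(19): 19−5=14 → O
A(0): 0−5=-5≡21 → V
X(23): 23−5=18 → S
V(21): 21−5=16 → Q
P(15): 15−5=10 → K
M(12): 12−5=7 → H
N(13): 13−5=8 → I

GRVOVSQKHI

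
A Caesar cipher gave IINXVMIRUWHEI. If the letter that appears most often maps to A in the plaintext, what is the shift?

The most frequent ciphertext letter is I (appears 4 times).
I is position 8; A is position 0.
Shift = 8.

8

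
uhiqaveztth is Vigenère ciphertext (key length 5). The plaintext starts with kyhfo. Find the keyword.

kjblm

Subtract each crib letter from the matching ciphertext letter (mod 26):
u(20)−k(10)=10 → k
h(7)−y(24)=-17≡9 → j
i(8)−h(7)=1 → b
q(16)−f(5)=11 → l
a(0)−o(14)=-14≡12 → m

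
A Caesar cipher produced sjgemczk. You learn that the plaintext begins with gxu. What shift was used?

12

From the crib: s(18)−g(6)=12, so the shift is 12.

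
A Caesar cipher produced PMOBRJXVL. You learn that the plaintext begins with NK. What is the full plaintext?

From the crib: P(15)−N(13)=2, so the shift is 2.
Subtract 2 from each ciphertext letter:
P(15): 15−2=13 → N
M(12): 12−2=10 → K
O(14): 14−2=12 → M
B(1): 1−2=-1≡25 → Z
R(17): 17−2=15 → P
J(9): 9−2=7 → H
X(23): 23−2=21 → V
V(21): 21−2=19 → T
L(11): 11−2=9 → J

NKMZPHVTJ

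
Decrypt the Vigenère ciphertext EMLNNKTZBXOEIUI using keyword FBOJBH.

Repeat the key across the ciphertext: FBOJBHFBOJBHFBO
E(4)−F(5): -1≡25 → Z
M(12)−B(1): 11 → L
L(11)−O(14): -3≡23 → X
N(13)−J(9): 4 → E
N(13)−B(1): 12 → M
K(10)−H(7): 3 → D
T(19)−F(5): 14 → O
Z(25)−B(1): 24 → Y
B(1)−O(14): -13≡13 → N
X(23)−J(9): 14 → O
O(14)−B(1): 13 → N
E(4)−H(7): -3≡23 → X
I(8)−F(5): 3 → D
U(20)−B(1): 19 → T
I(8)−O(14): -6≡20 → U

ZLXEMDOYNONXDTU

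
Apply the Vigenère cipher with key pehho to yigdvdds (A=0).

nmnkjshz

Repeat the key across the message: pehhopeh
y(24)+p(15): 39≡13 → n
i(8)+e(4): 12 → m
g(6)+h(7): 13 → n
d(3)+h(7): 10 → k
v(21)+o(14): 35≡9 → j
d(3)+p(15): 18 → s
d(3)+e(4): 7 → h
s(18)+h(7): 25 → z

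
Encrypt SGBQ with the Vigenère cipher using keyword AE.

Repeat the key across the message: AEAE
S(18)+A(0): 18 → S
G(6)+E(4): 10 → K
B(1)+A(0): 1 → B
Q(16)+E(4): 20 → U

SKBU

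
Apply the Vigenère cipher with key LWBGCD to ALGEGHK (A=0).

LHHKIKV

Repeat the key across the message: LWBGCDL
A(0)+L(11): 11 → L
L(11)+W(22): 33≡7 → H
G(6)+B(1): 7 → H
E(4)+G(6): 10 → K
G(6)+C(2): 8 → I
H(7)+D(3): 10 → K
K(10)+L(11): 21 → V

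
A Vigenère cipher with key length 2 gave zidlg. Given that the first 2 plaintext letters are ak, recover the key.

zy

Subtract each crib letter from the matching ciphertext letter (mod 26):
z(25)−a(0)=25 → z
i(8)−k(10)=-2≡24 → y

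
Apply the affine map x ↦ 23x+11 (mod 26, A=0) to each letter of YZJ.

Y(24): 23·24+11=563≡17 → R
Z(25): 23·25+11=586≡14 → O
J(9): 23·9+11=218≡10 → K

ROK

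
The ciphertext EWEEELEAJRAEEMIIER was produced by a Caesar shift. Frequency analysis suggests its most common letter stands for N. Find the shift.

The most frequent ciphertext letter is E (appears 8 times).
E is position 4; N is position 13.
Shift = -9≡17.

17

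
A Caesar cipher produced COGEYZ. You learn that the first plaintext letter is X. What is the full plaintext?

XJBZTU

From the crib: C(2)−X(23)=-21≡5, so the shift is 5.
Subtract 5 from each ciphertext letter:
C(2): 2−5=-3≡23 → X
O(14): 14−5=9 → J
G(6): 6−5=1 → B
E(4): 4−5=-1≡25 → Z
Y(24): 24−5=19 → T
Z(25): 25−5=20 → U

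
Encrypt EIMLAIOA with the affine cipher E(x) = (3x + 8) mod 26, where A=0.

UGSPIGYI

E(4): 3·4+8=20 → U
I(8): 3·8+8=32≡6 → G
M(12): 3·12+8=44≡18 → S
L(11): 3·11+8=41≡15 → P
A(0): 3·0+8=8 → I
I(8): 3·8+8=32≡6 → G
O(14): 3·14+8=50≡24 → Y
A(0): 3·0+8=8 → I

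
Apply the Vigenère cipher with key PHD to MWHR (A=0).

BDKG

Repeat the key across the message: PHDP
M(12)+P(15): 27≡1 → B
W(22)+H(7): 29≡3 → D
H(7)+D(3): 10 → K
R(17)+P(15): 32≡6 → G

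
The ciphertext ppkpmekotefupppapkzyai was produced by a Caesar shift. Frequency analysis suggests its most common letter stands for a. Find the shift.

The most frequent ciphertext letter is p (appears 7 times).
p is position 15; a is position 0.
Shift = 15.

15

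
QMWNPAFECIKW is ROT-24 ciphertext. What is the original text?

Q(16): 16−24=-8≡18 → S
M(12): 12−24=-12≡14 → O
W(22): 22−24=-2≡24 → Y
N(13): 13−24=-11≡15 → P
P(15): 15−24=-9≡17 → R
A(0): 0−24=-24≡2 → C
F(5): 5−24=-19≡7 → H
E(4): 4−24=-20≡6 → G
C(2): 2−24=-22≡4 → E
I(8): 8−24=-16≡10 → K
K(10): 10−24=-14≡12 → M
W(22): 22−24=-2≡24 → Y

SOYPRCHGEKMY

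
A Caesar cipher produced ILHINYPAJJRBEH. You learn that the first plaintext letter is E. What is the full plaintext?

EHDEJULWFFNXAD

From the crib: I(8)−E(4)=4, so the shift is 4.
Subtract 4 from each ciphertext letter:
I(8): 8−4=4 → E
L(11): 11−4=7 → H
H(7): 7−4=3 → D
I(8): 8−4=4 → E
N(13): 13−4=9 → J
Y(24): 24−4=20 → U
P(15): 15−4=11 → L
A(0): 0−4=-4≡22 → W
J(9): 9−4=5 → F
J(9): 9−4=5 → F
R(17): 17−4=13 → N
B(1): 1−4=-3≡23 → X
E(4): 4−4=0 → A
H(7): 7−4=3 → D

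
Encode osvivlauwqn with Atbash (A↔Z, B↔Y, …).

lhereozfdjm

o(14) → l(11)
s(18) → h(7)
v(21) → e(4)
i(8) → r(17)
v(21) → e(4)
l(11) → o(14)
a(0) → z(25)
u(20) → f(5)
w(22) → d(3)
q(16) → j(9)
n(13) → m(12)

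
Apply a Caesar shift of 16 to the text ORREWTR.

EHHUMJH

O(14): 14+16=30≡4 → E
R(17): 17+16=33≡7 → H
R(17): 17+16=33≡7 → H
E(4): 4+16=20 → U
W(22): 22+16=38≡12 → M
T(19): 19+16=35≡9 → J
R(17): 17+16=33≡7 → H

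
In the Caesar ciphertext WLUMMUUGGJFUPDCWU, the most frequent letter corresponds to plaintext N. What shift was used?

7

The most frequent ciphertext letter is U (appears 5 times).
U is position 20; N is position 13.
Shift = 7.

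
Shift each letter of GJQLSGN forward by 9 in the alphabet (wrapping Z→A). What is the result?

G(6): 6+9=15 → P
J(9): 9+9=18 → S
Q(16): 16+9=25 → Z
L(11): 11+9=20 → U
S(18): 18+9=27≡1 → B
G(6): 6+9=15 → P
N(13): 13+9=22 → W

PSZUBPW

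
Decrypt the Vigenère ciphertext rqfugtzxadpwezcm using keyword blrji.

Repeat the key across the ciphertext: blrjiblrjiblrjib
r(17)−b(1): 16 → q
q(16)−l(11): 5 → f
f(5)−r(17): -12≡14 → o
u(20)−j(9): 11 → l
g(6)−i(8): -2≡24 → y
t(19)−b(1): 18 → s
z(25)−l(11): 14 → o
x(23)−r(17): 6 → g
a(0)−j(9): -9≡17 → r
d(3)−i(8): -5≡21 → v
p(15)−b(1): 14 → o
w(22)−l(11): 11 → l
e(4)−r(17): -13≡13 → n
z(25)−j(9): 16 → q
c(2)−i(8): -6≡20 → u
m(12)−b(1): 11 → l

qfolysogrvolnqul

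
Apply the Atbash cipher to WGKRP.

DTPIK

W(22) → D(3)
G(6) → T(19)
K(10) → P(15)
R(17) → I(8)
P(15) → K(10)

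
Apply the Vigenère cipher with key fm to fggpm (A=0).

kslbr

Repeat the key across the message: fmfmf
f(5)+f(5): 10 → k
g(6)+m(12): 18 → s
g(6)+f(5): 11 → l
p(15)+m(12): 27≡1 → b
m(12)+f(5): 17 → r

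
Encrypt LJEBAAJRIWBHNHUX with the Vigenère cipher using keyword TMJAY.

Repeat the key across the message: TMJAYTMJAYTMJAYT
L(11)+T(19): 30≡4 → E
J(9)+M(12): 21 → V
E(4)+J(9): 13 → N
B(1)+A(0): 1 → B
A(0)+Y(24): 24 → Y
A(0)+T(19): 19 → T
J(9)+M(12): 21 → V
R(17)+J(9): 26≡0 → A
I(8)+A(0): 8 → I
W(22)+Y(24): 46≡20 → U
B(1)+T(19): 20 → U
H(7)+M(12): 19 → T
N(13)+J(9): 22 → W
H(7)+A(0): 7 → H
U(20)+Y(24): 44≡18 → S
X(23)+T(19): 42≡16 → Q

EVNBYTVAIUUTWHSQ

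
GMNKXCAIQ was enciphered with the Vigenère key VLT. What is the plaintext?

LBUPMJFXX

Repeat the key across the ciphertext: VLTVLTVLT
G(6)−V(21): -15≡11 → L
M(12)−L(11): 1 → B
N(13)−T(19): -6≡20 → U
K(10)−V(21): -11≡15 → P
X(23)−L(11): 12 → M
C(2)−T(19): -17≡9 → J
A(0)−V(21): -21≡5 → F
I(8)−L(11): -3≡23 → X
Q(16)−T(19): -3≡23 → X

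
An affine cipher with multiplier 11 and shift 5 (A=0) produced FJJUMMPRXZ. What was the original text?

The inverse of 11 mod 26 is 19, since 11·19=209≡1. Apply D(y)=19·(y−5) mod 26:
F(5): 19·(5−5)=0 → A
J(9): 19·(9−5)=76≡24 → Y
J(9): 19·(9−5)=76≡24 → Y
U(20): 19·(20−5)=285≡25 → Z
M(12): 19·(12−5)=133≡3 → D
M(12): 19·(12−5)=133≡3 → D
P(15): 19·(15−5)=190≡8 → I
R(17): 19·(17−5)=228≡20 → U
X(23): 19·(23−5)=342≡4 → E
Z(25): 19·(25−5)=380≡16 → Q

AYYZDDIUEQ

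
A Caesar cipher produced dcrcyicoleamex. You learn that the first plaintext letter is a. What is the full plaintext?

From the crib: d(3)−a(0)=3, so the shift is 3.
Subtract 3 from each ciphertext letter:
d(3): 3−3=0 → a
c(2): 2−3=-1≡25 → z
r(17): 17−3=14 → o
c(2): 2−3=-1≡25 → z
y(24): 24−3=21 → v
i(8): 8−3=5 → f
c(2): 2−3=-1≡25 → z
o(14): 14−3=11 → l
l(11): 11−3=8 → i
e(4): 4−3=1 → b
a(0): 0−3=-3≡23 → x
m(12): 12−3=9 → j
e(4): 4−3=1 → b
x(23): 23−3=20 → u

azozvfzlibxjbu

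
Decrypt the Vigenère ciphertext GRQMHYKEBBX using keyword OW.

Repeat the key across the ciphertext: OWOWOWOWOWO
G(6)−O(14): -8≡18 → S
R(17)−W(22): -5≡21 → V
Q(16)−O(14): 2 → C
M(12)−W(22): -10≡16 → Q
H(7)−O(14): -7≡19 → T
Y(24)−W(22): 2 → C
K(10)−O(14): -4≡22 → W
E(4)−W(22): -18≡8 → I
B(1)−O(14): -13≡13 → N
B(1)−W(22): -21≡5 → F
X(23)−O(14): 9 → J

SVCQTCWINFJ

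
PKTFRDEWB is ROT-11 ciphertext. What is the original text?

EZIUGSTLQ

P(15): 15−11=4 → E
K(10): 10−11=-1≡25 → Z
T(19): 19−11=8 → I
F(5): 5−11=-6≡20 → U
R(17): 17−11=6 → G
D(3): 3−11=-8≡18 → S
E(4): 4−11=-7≡19 → T
W(22): 22−11=11 → L
B(1): 1−11=-10≡16 → Q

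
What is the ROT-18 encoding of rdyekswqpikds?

jvqwckoihacvk

r(17): 17+18=35≡9 → j
d(3): 3+18=21 → v
y(24): 24+18=42≡16 → q
e(4): 4+18=22 → w
k(10): 10+18=28≡2 → c
s(18): 18+18=36≡10 → k
w(22): 22+18=40≡14 → o
q(16): 16+18=34≡8 → i
p(15): 15+18=33≡7 → h
i(8): 8+18=26≡0 → a
k(10): 10+18=28≡2 → c
d(3): 3+18=21 → v
s(18): 18+18=36≡10 → k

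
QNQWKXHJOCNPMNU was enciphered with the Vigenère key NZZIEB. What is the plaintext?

Repeat the key across the ciphertext: NZZIEBNZZIEBNZZ
Q(16)−N(13): 3 → D
N(13)−Z(25): -12≡14 → O
Q(16)−Z(25): -9≡17 → R
W(22)−I(8): 14 → O
K(10)−E(4): 6 → G
X(23)−B(1): 22 → W
H(7)−N(13): -6≡20 → U
J(9)−Z(25): -16≡10 → K
O(14)−Z(25): -11≡15 → P
C(2)−I(8): -6≡20 → U
N(13)−E(4): 9 → J
P(15)−B(1): 14 → O
M(12)−N(13): -1≡25 → Z
N(13)−Z(25): -12≡14 → O
U(20)−Z(25): -5≡21 → V

DOROGWUKPUJOZOV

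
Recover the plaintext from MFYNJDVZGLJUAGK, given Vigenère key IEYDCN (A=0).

Repeat the key across the ciphertext: IEYDCNIEYDCNIEY
M(12)−I(8): 4 → E
F(5)−E(4): 1 → B
Y(24)−Y(24): 0 → A
N(13)−D(3): 10 → K
J(9)−C(2): 7 → H
D(3)−N(13): -10≡16 → Q
V(21)−I(8): 13 → N
Z(25)−E(4): 21 → V
G(6)−Y(24): -18≡8 → I
L(11)−D(3): 8 → I
J(9)−C(2): 7 → H
U(20)−N(13): 7 → H
A(0)−I(8): -8≡18 → S
G(6)−E(4): 2 → C
K(10)−Y(24): -14≡12 → M

EBAKHQNVIIHHSCM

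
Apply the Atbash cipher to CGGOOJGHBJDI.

XTTLLQTSYQWR

C(2) → X(23)
G(6) → T(19)
G(6) → T(19)
O(14) → L(11)
O(14) → L(11)
J(9) → Q(16)
G(6) → T(19)
H(7) → S(18)
B(1) → Y(24)
J(9) → Q(16)
D(3) → W(22)
I(8) → R(17)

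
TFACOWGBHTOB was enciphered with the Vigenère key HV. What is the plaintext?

Repeat the key across the ciphertext: HVHVHVHVHVHV
T(19)−H(7): 12 → M
F(5)−V(21): -16≡10 → K
A(0)−H(7): -7≡19 → T
C(2)−V(21): -19≡7 → H
O(14)−H(7): 7 → H
W(22)−V(21): 1 → B
G(6)−H(7): -1≡25 → Z
B(1)−V(21): -20≡6 → G
H(7)−H(7): 0 → A
T(19)−V(21): -2≡24 → Y
O(14)−H(7): 7 → H
B(1)−V(21): -20≡6 → G

MKTHHBZGAYHG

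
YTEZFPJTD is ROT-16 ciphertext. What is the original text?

Y(24): 24−16=8 → I
T(19): 19−16=3 → D
E(4): 4−16=-12≡14 → O
Z(25): 25−16=9 → J
F(5): 5−16=-11≡15 → P
P(15): 15−16=-1≡25 → Z
J(9): 9−16=-7≡19 → T
T(19): 19−16=3 → D
D(3): 3−16=-13≡13 → N

IDOJPZTDN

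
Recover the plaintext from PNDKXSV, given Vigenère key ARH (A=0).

PWWKGLV

Repeat the key across the ciphertext: ARHARHA
P(15)−A(0): 15 → P
N(13)−R(17): -4≡22 → W
D(3)−H(7): -4≡22 → W
K(10)−A(0): 10 → K
X(23)−R(17): 6 → G
S(18)−H(7): 11 → L
V(21)−A(0): 21 → V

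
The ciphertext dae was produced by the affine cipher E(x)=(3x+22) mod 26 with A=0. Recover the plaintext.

The inverse of 3 mod 26 is 9, since 3·9=27≡1. Apply D(y)=9·(y−22) mod 26:
d(3): 9·(3−22)=-171≡11 → l
a(0): 9·(0−22)=-198≡10 → k
e(4): 9·(4−22)=-162≡20 → u

lku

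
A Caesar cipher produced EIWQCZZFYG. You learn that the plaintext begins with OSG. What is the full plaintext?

OSGAMJJPIQ

From the crib: E(4)−O(14)=-10≡16, so the shift is 16.
Subtract 16 from each ciphertext letter:
E(4): 4−16=-12≡14 → O
I(8): 8−16=-8≡18 → S
W(22): 22−16=6 → G
Q(16): 16−16=0 → A
C(2): 2−16=-14≡12 → M
Z(25): 25−16=9 → J
Z(25): 25−16=9 → J
F(5): 5−16=-11≡15 → P
Y(24): 24−16=8 → I
G(6): 6−16=-10≡16 → Q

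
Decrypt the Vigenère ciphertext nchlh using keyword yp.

pnjwj

Repeat the key across the ciphertext: ypypy
n(13)−y(24): -11≡15 → p
c(2)−p(15): -13≡13 → n
h(7)−y(24): -17≡9 → j
l(11)−p(15): -4≡22 → w
h(7)−y(24): -17≡9 → j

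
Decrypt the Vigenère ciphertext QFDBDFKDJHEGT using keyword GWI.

Repeat the key across the ciphertext: GWIGWIGWIGWIG
Q(16)−G(6): 10 → K
F(5)−W(22): -17≡9 → J
D(3)−I(8): -5≡21 → V
B(1)−G(6): -5≡21 → V
D(3)−W(22): -19≡7 → H
F(5)−I(8): -3≡23 → X
K(10)−G(6): 4 → E
D(3)−W(22): -19≡7 → H
J(9)−I(8): 1 → B
H(7)−G(6): 1 → B
E(4)−W(22): -18≡8 → I
G(6)−I(8): -2≡24 → Y
T(19)−G(6): 13 → N

KJVVHXEHBBIYN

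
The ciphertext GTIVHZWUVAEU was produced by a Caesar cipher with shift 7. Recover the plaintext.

G(6): 6−7=-1≡25 → Z
T(19): 19−7=12 → M
I(8): 8−7=1 → B
V(21): 21−7=14 → O
H(7): 7−7=0 → A
Z(25): 25−7=18 → S
W(22): 22−7=15 → P
U(20): 20−7=13 → N
V(21): 21−7=14 → O
A(0): 0−7=-7≡19 → T
E(4): 4−7=-3≡23 → X
U(20): 20−7=13 → N

ZMBOASPNOTXN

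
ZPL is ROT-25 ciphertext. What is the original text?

AQM

Z(25): 25−25=0 → A
P(15): 15−25=-10≡16 → Q
L(11): 11−25=-14≡12 → M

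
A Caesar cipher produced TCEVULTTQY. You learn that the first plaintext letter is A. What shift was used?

From the crib: T(19)−A(0)=19, so the shift is 19.

19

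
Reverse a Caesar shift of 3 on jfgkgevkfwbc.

gcdhdbshctyz

j(9): 9−3=6 → g
f(5): 5−3=2 → c
g(6): 6−3=3 → d
k(10): 10−3=7 → h
g(6): 6−3=3 → d
e(4): 4−3=1 → b
v(21): 21−3=18 → s
k(10): 10−3=7 → h
f(5): 5−3=2 → c
w(22): 22−3=19 → t
b(1): 1−3=-2≡24 → y
c(2): 2−3=-1≡25 → z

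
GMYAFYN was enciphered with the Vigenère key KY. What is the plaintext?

Repeat the key across the ciphertext: KYKYKYK
G(6)−K(10): -4≡22 → W
M(12)−Y(24): -12≡14 → O
Y(24)−K(10): 14 → O
A(0)−Y(24): -24≡2 → C
F(5)−K(10): -5≡21 → V
Y(24)−Y(24): 0 → A
N(13)−K(10): 3 → D

WOOCVAD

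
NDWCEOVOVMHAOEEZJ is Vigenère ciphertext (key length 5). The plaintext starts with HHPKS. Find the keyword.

Subtract each crib letter from the matching ciphertext letter (mod 26):
N(13)−H(7)=6 → G
D(3)−H(7)=-4≡22 → W
W(22)−P(15)=7 → H
C(2)−K(10)=-8≡18 → S
E(4)−S(18)=-14≡12 → M

GWHSM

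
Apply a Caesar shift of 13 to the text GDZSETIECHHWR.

TQMFRGVRPUUJE

G(6): 6+13=19 → T
D(3): 3+13=16 → Q
Z(25): 25+13=38≡12 → M
S(18): 18+13=31≡5 → F
E(4): 4+13=17 → R
T(19): 19+13=32≡6 → G
I(8): 8+13=21 → V
E(4): 4+13=17 → R
C(2): 2+13=15 → P
H(7): 7+13=20 → U
H(7): 7+13=20 → U
W(22): 22+13=35≡9 → J
R(17): 17+13=30≡4 → E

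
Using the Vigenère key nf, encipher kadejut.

Repeat the key across the message: nfnfnfn
k(10)+n(13): 23 → x
a(0)+f(5): 5 → f
d(3)+n(13): 16 → q
e(4)+f(5): 9 → j
j(9)+n(13): 22 → w
u(20)+f(5): 25 → z
t(19)+n(13): 32≡6 → g

xfqjwzg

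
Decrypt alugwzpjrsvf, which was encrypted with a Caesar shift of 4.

whqcsvlfnorb

a(0): 0−4=-4≡22 → w
l(11): 11−4=7 → h
u(20): 20−4=16 → q
g(6): 6−4=2 → c
w(22): 22−4=18 → s
z(25): 25−4=21 → v
p(15): 15−4=11 → l
j(9): 9−4=5 → f
r(17): 17−4=13 → n
s(18): 18−4=14 → o
v(21): 21−4=17 → r
f(5): 5−4=1 → b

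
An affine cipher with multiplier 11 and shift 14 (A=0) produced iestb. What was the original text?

qsyrn

The inverse of 11 mod 26 is 19, since 11·19=209≡1. Apply D(y)=19·(y−14) mod 26:
i(8): 19·(8−14)=-114≡16 → q
e(4): 19·(4−14)=-190≡18 → s
s(18): 19·(18−14)=76≡24 → y
t(19): 19·(19−14)=95≡17 → r
b(1): 19·(1−14)=-247≡13 → n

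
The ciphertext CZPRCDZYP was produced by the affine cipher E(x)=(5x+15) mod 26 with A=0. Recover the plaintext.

The inverse of 5 mod 26 is 21, since 5·21=105≡1. Apply D(y)=21·(y−15) mod 26:
C(2): 21·(2−15)=-273≡13 → N
Z(25): 21·(25−15)=210≡2 → C
P(15): 21·(15−15)=0 → A
R(17): 21·(17−15)=42≡16 → Q
C(2): 21·(2−15)=-273≡13 → N
D(3): 21·(3−15)=-252≡8 → I
Z(25): 21·(25−15)=210≡2 → C
Y(24): 21·(24−15)=189≡7 → H
P(15): 21·(15−15)=0 → A

NCAQNICHA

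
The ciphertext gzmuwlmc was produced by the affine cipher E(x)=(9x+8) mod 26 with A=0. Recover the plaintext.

The inverse of 9 mod 26 is 3, since 9·3=27≡1. Apply D(y)=3·(y−8) mod 26:
g(6): 3·(6−8)=-6≡20 → u
z(25): 3·(25−8)=51≡25 → z
m(12): 3·(12−8)=12 → m
u(20): 3·(20−8)=36≡10 → k
w(22): 3·(22−8)=42≡16 → q
l(11): 3·(11−8)=9 → j
m(12): 3·(12−8)=12 → m
c(2): 3·(2−8)=-18≡8 → i

uzmkqjmi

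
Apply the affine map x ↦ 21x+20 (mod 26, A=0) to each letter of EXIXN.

E(4): 21·4+20=104≡0 → A
X(23): 21·23+20=503≡9 → J
I(8): 21·8+20=188≡6 → G
X(23): 21·23+20=503≡9 → J
N(13): 21·13+20=293≡7 → H

AJGJH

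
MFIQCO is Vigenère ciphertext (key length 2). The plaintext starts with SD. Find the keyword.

Subtract each crib letter from the matching ciphertext letter (mod 26):
M(12)−S(18)=-6≡20 → U
F(5)−D(3)=2 → C

UC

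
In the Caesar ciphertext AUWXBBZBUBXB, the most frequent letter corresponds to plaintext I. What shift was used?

The most frequent ciphertext letter is B (appears 5 times).
B is position 1; I is position 8.
Shift = -7≡19.

19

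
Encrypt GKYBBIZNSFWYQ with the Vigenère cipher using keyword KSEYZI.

Repeat the key across the message: KSEYZIKSEYZIK
G(6)+K(10): 16 → Q
K(10)+S(18): 28≡2 → C
Y(24)+E(4): 28≡2 → C
B(1)+Y(24): 25 → Z
B(1)+Z(25): 26≡0 → A
I(8)+I(8): 16 → Q
Z(25)+K(10): 35≡9 → J
N(13)+S(18): 31≡5 → F
S(18)+E(4): 22 → W
F(5)+Y(24): 29≡3 → D
W(22)+Z(25): 47≡21 → V
Y(24)+I(8): 32≡6 → G
Q(16)+K(10): 26≡0 → A

QCCZAQJFWDVGA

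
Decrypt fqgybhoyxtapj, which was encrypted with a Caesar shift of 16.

f(5): 5−16=-11≡15 → p
q(16): 16−16=0 → a
g(6): 6−16=-10≡16 → q
y(24): 24−16=8 → i
b(1): 1−16=-15≡11 → l
h(7): 7−16=-9≡17 → r
o(14): 14−16=-2≡24 → y
y(24): 24−16=8 → i
x(23): 23−16=7 → h
t(19): 19−16=3 → d
a(0): 0−16=-16≡10 → k
p(15): 15−16=-1≡25 → z
j(9): 9−16=-7≡19 → t

paqilryihdkzt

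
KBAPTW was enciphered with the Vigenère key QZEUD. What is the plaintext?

Repeat the key across the ciphertext: QZEUDQ
K(10)−Q(16): -6≡20 → U
B(1)−Z(25): -24≡2 → C
A(0)−E(4): -4≡22 → W
P(15)−U(20): -5≡21 → V
T(19)−D(3): 16 → Q
W(22)−Q(16): 6 → G

UCWVQG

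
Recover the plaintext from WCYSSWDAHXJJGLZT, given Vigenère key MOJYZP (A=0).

Repeat the key across the ciphertext: MOJYZPMOJYZPMOJY
W(22)−M(12): 10 → K
C(2)−O(14): -12≡14 → O
Y(24)−J(9): 15 → P
S(18)−Y(24): -6≡20 → U
S(18)−Z(25): -7≡19 → T
W(22)−P(15): 7 → H
D(3)−M(12): -9≡17 → R
A(0)−O(14): -14≡12 → M
H(7)−J(9): -2≡24 → Y
X(23)−Y(24): -1≡25 → Z
J(9)−Z(25): -16≡10 → K
J(9)−P(15): -6≡20 → U
G(6)−M(12): -6≡20 → U
L(11)−O(14): -3≡23 → X
Z(25)−J(9): 16 → Q
T(19)−Y(24): -5≡21 → V

KOPUTHRMYZKUUXQV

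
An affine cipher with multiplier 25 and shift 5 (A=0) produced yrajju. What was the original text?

hofwwl

The inverse of 25 mod 26 is 25, since 25·25=625≡1. Apply D(y)=25·(y−5) mod 26:
y(24): 25·(24−5)=475≡7 → h
r(17): 25·(17−5)=300≡14 → o
a(0): 25·(0−5)=-125≡5 → f
j(9): 25·(9−5)=100≡22 → w
j(9): 25·(9−5)=100≡22 → w
u(20): 25·(20−5)=375≡11 → l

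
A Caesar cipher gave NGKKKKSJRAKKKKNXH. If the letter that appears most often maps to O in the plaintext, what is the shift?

The most frequent ciphertext letter is K (appears 8 times).
K is position 10; O is position 14.
Shift = -4≡22.

22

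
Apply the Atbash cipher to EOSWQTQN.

E(4) → V(21)
O(14) → L(11)
S(18) → H(7)
W(22) → D(3)
Q(16) → J(9)
T(19) → G(6)
Q(16) → J(9)
N(13) → M(12)

VLHDJGJM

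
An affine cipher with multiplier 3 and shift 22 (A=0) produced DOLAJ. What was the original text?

LGFKN

The inverse of 3 mod 26 is 9, since 3·9=27≡1. Apply D(y)=9·(y−22) mod 26:
D(3): 9·(3−22)=-171≡11 → L
O(14): 9·(14−22)=-72≡6 → G
L(11): 9·(11−22)=-99≡5 → F
A(0): 9·(0−22)=-198≡10 → K
J(9): 9·(9−22)=-117≡13 → N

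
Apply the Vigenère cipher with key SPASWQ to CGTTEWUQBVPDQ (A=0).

Repeat the key across the message: SPASWQSPASWQS
C(2)+S(18): 20 → U
G(6)+P(15): 21 → V
T(19)+A(0): 19 → T
T(19)+S(18): 37≡11 → L
E(4)+W(22): 26≡0 → A
W(22)+Q(16): 38≡12 → M
U(20)+S(18): 38≡12 → M
Q(16)+P(15): 31≡5 → F
B(1)+A(0): 1 → B
V(21)+S(18): 39≡13 → N
P(15)+W(22): 37≡11 → L
D(3)+Q(16): 19 → T
Q(16)+S(18): 34≡8 → I

UVTLAMMFBNLTI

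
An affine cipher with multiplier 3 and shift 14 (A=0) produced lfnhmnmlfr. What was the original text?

zxrpirizxb

The inverse of 3 mod 26 is 9, since 3·9=27≡1. Apply D(y)=9·(y−14) mod 26:
l(11): 9·(11−14)=-27≡25 → z
f(5): 9·(5−14)=-81≡23 → x
n(13): 9·(13−14)=-9≡17 → r
h(7): 9·(7−14)=-63≡15 → p
m(12): 9·(12−14)=-18≡8 → i
n(13): 9·(13−14)=-9≡17 → r
m(12): 9·(12−14)=-18≡8 → i
l(11): 9·(11−14)=-27≡25 → z
f(5): 9·(5−14)=-81≡23 → x
r(17): 9·(17−14)=27≡1 → b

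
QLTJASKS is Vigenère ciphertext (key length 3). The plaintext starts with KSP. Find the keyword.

GTE

Subtract each crib letter from the matching ciphertext letter (mod 26):
Q(16)−K(10)=6 → G
L(11)−S(18)=-7≡19 → T
T(19)−P(15)=4 → E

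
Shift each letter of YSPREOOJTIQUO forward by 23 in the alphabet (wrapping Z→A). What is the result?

VPMOBLLGQFNRL

Y(24): 24+23=47≡21 → V
S(18): 18+23=41≡15 → P
P(15): 15+23=38≡12 → M
R(17): 17+23=40≡14 → O
E(4): 4+23=27≡1 → B
O(14): 14+23=37≡11 → L
O(14): 14+23=37≡11 → L
J(9): 9+23=32≡6 → G
T(19): 19+23=42≡16 → Q
I(8): 8+23=31≡5 → F
Q(16): 16+23=39≡13 → N
U(20): 20+23=43≡17 → R
O(14): 14+23=37≡11 → L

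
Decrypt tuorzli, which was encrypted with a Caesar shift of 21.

t(19): 19−21=-2≡24 → y
u(20): 20−21=-1≡25 → z
o(14): 14−21=-7≡19 → t
r(17): 17−21=-4≡22 → w
z(25): 25−21=4 → e
l(11): 11−21=-10≡16 → q
i(8): 8−21=-13≡13 → n

yztweqn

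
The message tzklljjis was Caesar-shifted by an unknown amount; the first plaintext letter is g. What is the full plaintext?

From the crib: t(19)−g(6)=13, so the shift is 13.
Subtract 13 from each ciphertext letter:
t(19): 19−13=6 → g
z(25): 25−13=12 → m
k(10): 10−13=-3≡23 → x
l(11): 11−13=-2≡24 → y
l(11): 11−13=-2≡24 → y
j(9): 9−13=-4≡22 → w
j(9): 9−13=-4≡22 → w
i(8): 8−13=-5≡21 → v
s(18): 18−13=5 → f

gmxyywwvf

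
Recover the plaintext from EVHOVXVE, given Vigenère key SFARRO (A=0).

Repeat the key across the ciphertext: SFARROSF
E(4)−S(18): -14≡12 → M
V(21)−F(5): 16 → Q
H(7)−A(0): 7 → H
O(14)−R(17): -3≡23 → X
V(21)−R(17): 4 → E
X(23)−O(14): 9 → J
V(21)−S(18): 3 → D
E(4)−F(5): -1≡25 → Z

MQHXEJDZ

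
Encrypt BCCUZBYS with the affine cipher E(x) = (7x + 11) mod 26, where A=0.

SZZVESXH

B(1): 7·1+11=18 → S
C(2): 7·2+11=25 → Z
C(2): 7·2+11=25 → Z
U(20): 7·20+11=151≡21 → V
Z(25): 7·25+11=186≡4 → E
B(1): 7·1+11=18 → S
Y(24): 7·24+11=179≡23 → X
S(18): 7·18+11=137≡7 → H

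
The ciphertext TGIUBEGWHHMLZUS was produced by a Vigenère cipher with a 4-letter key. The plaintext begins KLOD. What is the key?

Subtract each crib letter from the matching ciphertext letter (mod 26):
T(19)−K(10)=9 → J
G(6)−L(11)=-5≡21 → V
I(8)−O(14)=-6≡20 → U
U(20)−D(3)=17 → R

JVUR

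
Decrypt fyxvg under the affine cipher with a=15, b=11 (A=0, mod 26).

kngsr

The inverse of 15 mod 26 is 7, since 15·7=105≡1. Apply D(y)=7·(y−11) mod 26:
f(5): 7·(5−11)=-42≡10 → k
y(24): 7·(24−11)=91≡13 → n
x(23): 7·(23−11)=84≡6 → g
v(21): 7·(21−11)=70≡18 → s
g(6): 7·(6−11)=-35≡17 → r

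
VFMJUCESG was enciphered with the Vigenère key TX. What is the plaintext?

CITMBFLVN

Repeat the key across the ciphertext: TXTXTXTXT
V(21)−T(19): 2 → C
F(5)−X(23): -18≡8 → I
M(12)−T(19): -7≡19 → T
J(9)−X(23): -14≡12 → M
U(20)−T(19): 1 → B
C(2)−X(23): -21≡5 → F
E(4)−T(19): -15≡11 → L
S(18)−X(23): -5≡21 → V
G(6)−T(19): -13≡13 → N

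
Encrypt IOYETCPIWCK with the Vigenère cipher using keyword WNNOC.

EBLSVYCVKEG

Repeat the key across the message: WNNOCWNNOCW
I(8)+W(22): 30≡4 → E
O(14)+N(13): 27≡1 → B
Y(24)+N(13): 37≡11 → L
E(4)+O(14): 18 → S
T(19)+C(2): 21 → V
C(2)+W(22): 24 → Y
P(15)+N(13): 28≡2 → C
I(8)+N(13): 21 → V
W(22)+O(14): 36≡10 → K
C(2)+C(2): 4 → E
K(10)+W(22): 32≡6 → G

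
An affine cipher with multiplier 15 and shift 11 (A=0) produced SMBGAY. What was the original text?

The inverse of 15 mod 26 is 7, since 15·7=105≡1. Apply D(y)=7·(y−11) mod 26:
S(18): 7·(18−11)=49≡23 → X
M(12): 7·(12−11)=7 → H
B(1): 7·(1−11)=-70≡8 → I
G(6): 7·(6−11)=-35≡17 → R
A(0): 7·(0−11)=-77≡1 → B
Y(24): 7·(24−11)=91≡13 → N

XHIRBN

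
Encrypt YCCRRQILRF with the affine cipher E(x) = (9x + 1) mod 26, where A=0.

JTTYYPVWYU

Y(24): 9·24+1=217≡9 → J
C(2): 9·2+1=19 → T
C(2): 9·2+1=19 → T
R(17): 9·17+1=154≡24 → Y
R(17): 9·17+1=154≡24 → Y
Q(16): 9·16+1=145≡15 → P
I(8): 9·8+1=73≡21 → V
L(11): 9·11+1=100≡22 → W
R(17): 9·17+1=154≡24 → Y
F(5): 9·5+1=46≡20 → U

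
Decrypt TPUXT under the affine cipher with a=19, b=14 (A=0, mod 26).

The inverse of 19 mod 26 is 11, since 19·11=209≡1. Apply D(y)=11·(y−14) mod 26:
T(19): 11·(19−14)=55≡3 → D
P(15): 11·(15−14)=11 → L
U(20): 11·(20−14)=66≡14 → O
X(23): 11·(23−14)=99≡21 → V
T(19): 11·(19−14)=55≡3 → D

DLOVD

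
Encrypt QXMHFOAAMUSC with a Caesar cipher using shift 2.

Q(16): 16+2=18 → S
X(23): 23+2=25 → Z
M(12): 12+2=14 → O
H(7): 7+2=9 → J
F(5): 5+2=7 → H
O(14): 14+2=16 → Q
A(0): 0+2=2 → C
A(0): 0+2=2 → C
M(12): 12+2=14 → O
U(20): 20+2=22 → W
S(18): 18+2=20 → U
C(2): 2+2=4 → E

SZOJHQCCOWUE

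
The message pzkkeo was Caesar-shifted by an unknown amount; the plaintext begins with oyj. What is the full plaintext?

From the crib: p(15)−o(14)=1, so the shift is 1.
Subtract 1 from each ciphertext letter:
p(15): 15−1=14 → o
z(25): 25−1=24 → y
k(10): 10−1=9 → j
k(10): 10−1=9 → j
e(4): 4−1=3 → d
o(14): 14−1=13 → n

oyjjdn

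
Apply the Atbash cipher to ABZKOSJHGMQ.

ZYAPLHQSTNJ

A(0) → Z(25)
B(1) → Y(24)
Z(25) → A(0)
K(10) → P(15)
O(14) → L(11)
S(18) → H(7)
J(9) → Q(16)
H(7) → S(18)
G(6) → T(19)
M(12) → N(13)
Q(16) → J(9)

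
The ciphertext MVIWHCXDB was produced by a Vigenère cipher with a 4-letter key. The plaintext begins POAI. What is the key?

Subtract each crib letter from the matching ciphertext letter (mod 26):
M(12)−P(15)=-3≡23 → X
V(21)−O(14)=7 → H
I(8)−A(0)=8 → I
W(22)−I(8)=14 → O

XHIO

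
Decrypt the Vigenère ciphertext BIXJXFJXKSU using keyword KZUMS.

RJDXFVKDYAK

Repeat the key across the ciphertext: KZUMSKZUMSK
B(1)−K(10): -9≡17 → R
I(8)−Z(25): -17≡9 → J
X(23)−U(20): 3 → D
J(9)−M(12): -3≡23 → X
X(23)−S(18): 5 → F
F(5)−K(10): -5≡21 → V
J(9)−Z(25): -16≡10 → K
X(23)−U(20): 3 → D
K(10)−M(12): -2≡24 → Y
S(18)−S(18): 0 → A
U(20)−K(10): 10 → K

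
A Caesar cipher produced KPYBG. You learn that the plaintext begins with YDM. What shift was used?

12

From the crib: K(10)−Y(24)=-14≡12, so the shift is 12.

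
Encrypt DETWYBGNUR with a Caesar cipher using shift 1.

EFUXZCHOVS

D(3): 3+1=4 → E
E(4): 4+1=5 → F
T(19): 19+1=20 → U
W(22): 22+1=23 → X
Y(24): 24+1=25 → Z
B(1): 1+1=2 → C
G(6): 6+1=7 → H
N(13): 13+1=14 → O
U(20): 20+1=21 → V
R(17): 17+1=18 → S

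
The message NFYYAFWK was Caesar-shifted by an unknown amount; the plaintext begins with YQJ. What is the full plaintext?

From the crib: N(13)−Y(24)=-11≡15, so the shift is 15.
Subtract 15 from each ciphertext letter:
N(13): 13−15=-2≡24 → Y
F(5): 5−15=-10≡16 → Q
Y(24): 24−15=9 → J
Y(24): 24−15=9 → J
A(0): 0−15=-15≡11 → L
F(5): 5−15=-10≡16 → Q
W(22): 22−15=7 → H
K(10): 10−15=-5≡21 → V

YQJJLQHV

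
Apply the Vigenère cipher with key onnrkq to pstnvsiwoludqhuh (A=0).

Repeat the key across the message: onnrkqonnrkqonnr
p(15)+o(14): 29≡3 → d
s(18)+n(13): 31≡5 → f
t(19)+n(13): 32≡6 → g
n(13)+r(17): 30≡4 → e
v(21)+k(10): 31≡5 → f
s(18)+q(16): 34≡8 → i
i(8)+o(14): 22 → w
w(22)+n(13): 35≡9 → j
o(14)+n(13): 27≡1 → b
l(11)+r(17): 28≡2 → c
u(20)+k(10): 30≡4 → e
d(3)+q(16): 19 → t
q(16)+o(14): 30≡4 → e
h(7)+n(13): 20 → u
u(20)+n(13): 33≡7 → h
h(7)+r(17): 24 → y

dfgefiwjbceteuhy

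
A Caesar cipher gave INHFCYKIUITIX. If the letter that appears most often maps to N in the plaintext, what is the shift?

The most frequent ciphertext letter is I (appears 4 times).
I is position 8; N is position 13.
Shift = -5≡21.

21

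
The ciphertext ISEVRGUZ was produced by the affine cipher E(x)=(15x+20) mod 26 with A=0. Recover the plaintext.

UMSHFGAJ

The inverse of 15 mod 26 is 7, since 15·7=105≡1. Apply D(y)=7·(y−20) mod 26:
I(8): 7·(8−20)=-84≡20 → U
S(18): 7·(18−20)=-14≡12 → M
E(4): 7·(4−20)=-112≡18 → S
V(21): 7·(21−20)=7 → H
R(17): 7·(17−20)=-21≡5 → F
G(6): 7·(6−20)=-98≡6 → G
U(20): 7·(20−20)=0 → A
Z(25): 7·(25−20)=35≡9 → J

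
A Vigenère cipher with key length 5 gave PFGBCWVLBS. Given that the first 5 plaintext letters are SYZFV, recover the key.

Subtract each crib letter from the matching ciphertext letter (mod 26):
P(15)−S(18)=-3≡23 → X
F(5)−Y(24)=-19≡7 → H
G(6)−Z(25)=-19≡7 → H
B(1)−F(5)=-4≡22 → W
C(2)−V(21)=-19≡7 → H

XHHWH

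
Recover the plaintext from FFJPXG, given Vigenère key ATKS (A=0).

FMZXXN

Repeat the key across the ciphertext: ATKSAT
F(5)−A(0): 5 → F
F(5)−T(19): -14≡12 → M
J(9)−K(10): -1≡25 → Z
P(15)−S(18): -3≡23 → X
X(23)−A(0): 23 → X
G(6)−T(19): -13≡13 → N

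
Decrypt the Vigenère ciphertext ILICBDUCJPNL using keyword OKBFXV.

UBHXEIGSIKQQ

Repeat the key across the ciphertext: OKBFXVOKBFXV
I(8)−O(14): -6≡20 → U
L(11)−K(10): 1 → B
I(8)−B(1): 7 → H
C(2)−F(5): -3≡23 → X
B(1)−X(23): -22≡4 → E
D(3)−V(21): -18≡8 → I
U(20)−O(14): 6 → G
C(2)−K(10): -8≡18 → S
J(9)−B(1): 8 → I
P(15)−F(5): 10 → K
N(13)−X(23): -10≡16 → Q
L(11)−V(21): -10≡16 → Q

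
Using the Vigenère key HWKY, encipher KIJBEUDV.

RETZLQNT

Repeat the key across the message: HWKYHWKY
K(10)+H(7): 17 → R
I(8)+W(22): 30≡4 → E
J(9)+K(10): 19 → T
B(1)+Y(24): 25 → Z
E(4)+H(7): 11 → L
U(20)+W(22): 42≡16 → Q
D(3)+K(10): 13 → N
V(21)+Y(24): 45≡19 → T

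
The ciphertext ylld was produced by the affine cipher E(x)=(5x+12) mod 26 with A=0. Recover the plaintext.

The inverse of 5 mod 26 is 21, since 5·21=105≡1. Apply D(y)=21·(y−12) mod 26:
y(24): 21·(24−12)=252≡18 → s
l(11): 21·(11−12)=-21≡5 → f
l(11): 21·(11−12)=-21≡5 → f
d(3): 21·(3−12)=-189≡19 → t

sfft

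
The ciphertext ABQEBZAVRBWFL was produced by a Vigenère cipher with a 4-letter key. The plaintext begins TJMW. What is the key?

HSEI

Subtract each crib letter from the matching ciphertext letter (mod 26):
A(0)−T(19)=-19≡7 → H
B(1)−J(9)=-8≡18 → S
Q(16)−M(12)=4 → E
E(4)−W(22)=-18≡8 → I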